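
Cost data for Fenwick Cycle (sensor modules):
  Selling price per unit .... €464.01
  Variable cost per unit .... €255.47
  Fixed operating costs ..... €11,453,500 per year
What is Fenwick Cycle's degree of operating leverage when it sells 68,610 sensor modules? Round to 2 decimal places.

Total contribution margin = 68,610 × €208.54 = €14,307,929.40.
Operating income = contribution − fixed costs = €14,307,929.40 − €11,453,500 = €2,854,429.40.
So DOL = total CM / EBIT = €14,307,929.40 / €2,854,429.40 = 5.0125.

5.01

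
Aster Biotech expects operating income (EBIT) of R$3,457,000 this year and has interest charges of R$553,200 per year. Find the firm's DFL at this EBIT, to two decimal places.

Interest = R$553,200.00.
DFL = EBIT ÷ (EBIT − I) = R$3,457,000 ÷ (R$3,457,000 − R$553,200.00) = R$3,457,000 ÷ R$2,903,800.00 = 1.1905.

1.19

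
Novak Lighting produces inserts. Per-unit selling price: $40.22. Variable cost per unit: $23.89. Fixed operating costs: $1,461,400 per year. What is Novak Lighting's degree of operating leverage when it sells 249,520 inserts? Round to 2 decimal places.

1.56

Contribution at this volume is 249,520 × $16.33 = $4,074,661.60.
Operating income = contribution − fixed costs = $4,074,661.60 − $1,461,400 = $2,613,261.60.
Degree of operating leverage = $4,074,661.60 / $2,613,261.60 = 1.5592.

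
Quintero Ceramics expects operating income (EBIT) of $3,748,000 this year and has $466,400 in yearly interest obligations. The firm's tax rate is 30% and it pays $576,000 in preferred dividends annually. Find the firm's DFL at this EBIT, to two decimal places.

Annual interest charges come to $466,400.00.
Pre-tax preferred-dividend burden = $576,000 ÷ (1 − 0.30) = $822,857.14.
DFL = EBIT ÷ [EBIT − I − D_p/(1−t)] = $3,748,000 ÷ [$3,748,000 − $466,400.00 − $822,857.14] = $3,748,000 ÷ $2,458,742.86 = 1.5244.

1.52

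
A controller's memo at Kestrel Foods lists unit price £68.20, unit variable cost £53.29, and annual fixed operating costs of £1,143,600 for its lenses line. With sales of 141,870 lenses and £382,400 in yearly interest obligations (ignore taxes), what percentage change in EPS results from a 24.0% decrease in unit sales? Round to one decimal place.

-86.2%

Contribution at this volume is 141,870 × £14.91 = £2,115,281.70.
Operating income = contribution − fixed costs = £2,115,281.70 − £1,143,600 = £971,681.70.
Interest = £382,400.00, so EBIT − I = £589,281.70.
Degree of combined leverage = contribution ÷ (EBIT − I) = £2,115,281.70 ÷ £589,281.70 = 3.5896.
%ΔEPS = DCL × %ΔSales = 3.5896 × -24.0% = -86.2%.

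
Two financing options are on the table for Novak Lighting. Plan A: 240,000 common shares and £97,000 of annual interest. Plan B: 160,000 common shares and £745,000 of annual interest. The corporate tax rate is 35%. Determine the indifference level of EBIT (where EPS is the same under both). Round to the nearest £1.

£2,041,000

Set EPS_A = EPS_B: (EBIT − £97,000)(1 − 0.35) ÷ 240,000 = (EBIT − £745,000)(1 − 0.35) ÷ 160,000.
Cancelling (1 − t) and cross-multiplying: 160,000·(EBIT − 97,000) = 240,000·(EBIT − 745,000).
EBIT × (240,000 − 160,000) = 745,000 × 240,000 − 97,000 × 160,000 = 163,280,000,000, so EBIT = 163,280,000,000 ÷ 80,000 = 2,041,000.00.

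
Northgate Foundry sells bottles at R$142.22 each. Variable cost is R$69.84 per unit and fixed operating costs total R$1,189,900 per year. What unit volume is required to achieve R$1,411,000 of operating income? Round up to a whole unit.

35,934 bottles

Contribution margin per unit = R$142.22 − R$69.84 = R$72.38.
Units = (FC + target) / CM = (R$1,189,900 + R$1,411,000) / R$72.38 = 35,933.96, so 35,934 bottles.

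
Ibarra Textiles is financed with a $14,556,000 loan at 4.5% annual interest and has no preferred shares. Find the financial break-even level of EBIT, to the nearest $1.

$655,020

Annual interest = 4.5% × $14,556,000 = $655,020.00.
With no preferred dividends, EPS = 0 when EBIT exactly covers interest, so the financial break-even EBIT is $655,020.00.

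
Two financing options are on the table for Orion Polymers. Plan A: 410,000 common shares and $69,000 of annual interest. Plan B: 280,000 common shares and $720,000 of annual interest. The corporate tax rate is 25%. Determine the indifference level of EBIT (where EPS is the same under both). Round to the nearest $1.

Set EPS_A = EPS_B: (EBIT − $69,000)(1 − 0.25) ÷ 410,000 = (EBIT − $720,000)(1 − 0.25) ÷ 280,000.
The (1 − t) factor cancels: (EBIT − 69,000) × 280,000 = (EBIT − 720,000) × 410,000.
EBIT × (410,000 − 280,000) = 720,000 × 410,000 − 69,000 × 280,000 = 275,880,000,000, so EBIT = 275,880,000,000 ÷ 130,000 = 2,122,153.85.

$2,122,154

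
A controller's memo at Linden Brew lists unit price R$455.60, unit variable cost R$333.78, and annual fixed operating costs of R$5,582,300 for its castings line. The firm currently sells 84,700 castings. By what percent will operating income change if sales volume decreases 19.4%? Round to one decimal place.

-42.3%

Contribution at this volume is 84,700 × R$121.82 = R$10,318,154.00.
Subtracting fixed costs: EBIT = R$10,318,154.00 − R$5,582,300 = R$4,735,854.00.
So DOL = total CM / EBIT = R$10,318,154.00 / R$4,735,854.00 = 2.1787.
So EBIT moves 2.1787 × (-19.4%) = -42.3%.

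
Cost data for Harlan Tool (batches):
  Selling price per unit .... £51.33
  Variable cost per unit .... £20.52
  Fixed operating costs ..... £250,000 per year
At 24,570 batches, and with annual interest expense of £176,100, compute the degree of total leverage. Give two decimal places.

Contribution at this volume is 24,570 × £30.81 = £757,001.70.
Operating income = contribution − fixed costs = £757,001.70 − £250,000 = £507,001.70. Interest = £176,100.00, so EBIT − I = £330,901.70.
DCL = contribution ÷ (EBIT − I) = £757,001.70 ÷ £330,901.70 = 2.2877.

2.29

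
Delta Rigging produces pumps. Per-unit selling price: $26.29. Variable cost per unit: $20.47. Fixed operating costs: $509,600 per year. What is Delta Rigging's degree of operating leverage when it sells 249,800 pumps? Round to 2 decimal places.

Contribution at this volume is 249,800 × $5.82 = $1,453,836.00.
Subtracting fixed costs: EBIT = $1,453,836.00 − $509,600 = $944,236.00.
So DOL = total CM / EBIT = $1,453,836.00 / $944,236.00 = 1.5397.

1.54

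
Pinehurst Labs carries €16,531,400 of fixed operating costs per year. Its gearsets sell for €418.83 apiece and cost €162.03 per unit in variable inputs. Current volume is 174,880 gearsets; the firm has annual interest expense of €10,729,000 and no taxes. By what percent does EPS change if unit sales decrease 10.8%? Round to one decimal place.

Contribution at this volume is 174,880 × €256.80 = €44,909,184.00.
Subtracting fixed costs: EBIT = €44,909,184.00 − €16,531,400 = €28,377,784.00.
Interest = €10,729,000.00, so EBIT − I = €17,648,784.00.
DCL = total CM / (EBIT − I) = €44,909,184.00 / €17,648,784.00 = 2.5446.
EPS therefore changes by 2.5446 × (-10.8%) = -27.5%.

-27.5%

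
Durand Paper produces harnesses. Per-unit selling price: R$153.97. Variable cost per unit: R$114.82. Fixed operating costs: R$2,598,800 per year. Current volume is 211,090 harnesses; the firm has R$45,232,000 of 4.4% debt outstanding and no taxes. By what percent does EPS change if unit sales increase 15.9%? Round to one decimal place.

+35.8%

Contribution at this volume is 211,090 × R$39.15 = R$8,264,173.50.
EBIT = R$8,264,173.50 − R$2,598,800 = R$5,665,373.50.
Interest = R$1,990,208.00, so EBIT − I = R$3,675,165.50.
DCL = total CM / (EBIT − I) = R$8,264,173.50 / R$3,675,165.50 = 2.2487.
%ΔEPS = DCL × %ΔSales = 2.2487 × +15.9% = +35.8%.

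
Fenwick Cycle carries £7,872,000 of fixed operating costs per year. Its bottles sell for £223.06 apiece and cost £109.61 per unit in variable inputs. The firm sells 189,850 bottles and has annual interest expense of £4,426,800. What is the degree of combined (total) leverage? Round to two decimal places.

Total contribution margin = 189,850 × £113.45 = £21,538,482.50.
Subtracting fixed costs: EBIT = £21,538,482.50 − £7,872,000 = £13,666,482.50. Interest = £4,426,800.00.
DOL = £21,538,482.50 ÷ £13,666,482.50 = 1.5760; DFL = £13,666,482.50 ÷ £9,239,682.50 = 1.4791.
Combined leverage = 1.5760 × 1.4791 = 2.3311.

2.33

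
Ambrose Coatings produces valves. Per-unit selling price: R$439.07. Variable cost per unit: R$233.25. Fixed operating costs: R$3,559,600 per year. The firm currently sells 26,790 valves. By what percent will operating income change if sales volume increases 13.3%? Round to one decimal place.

At 26,790 units, contribution = 26,790 × R$205.82 = R$5,513,917.80.
Operating income = contribution − fixed costs = R$5,513,917.80 − R$3,559,600 = R$1,954,317.80.
Degree of operating leverage = R$5,513,917.80 / R$1,954,317.80 = 2.8214.
So EBIT moves 2.8214 × (+13.3%) = +37.5%.

+37.5%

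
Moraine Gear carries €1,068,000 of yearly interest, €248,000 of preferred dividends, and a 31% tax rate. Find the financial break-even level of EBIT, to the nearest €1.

Grossing the preferred dividend up to pre-tax terms: €248,000 / (1 − 0.31) = €359,420.29.
Financial break-even EBIT = interest + D_p ÷ (1 − t) = €1,068,000 + €359,420.29 = €1,427,420.29.

€1,427,420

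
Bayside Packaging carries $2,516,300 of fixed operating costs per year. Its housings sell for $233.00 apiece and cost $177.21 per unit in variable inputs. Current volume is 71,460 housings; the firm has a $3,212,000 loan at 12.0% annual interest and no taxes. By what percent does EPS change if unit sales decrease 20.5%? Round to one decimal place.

Total contribution margin = 71,460 × $55.79 = $3,986,753.40.
EBIT = $3,986,753.40 − $2,516,300 = $1,470,453.40.
Interest = $385,440.00, so EBIT − I = $1,085,013.40.
DCL = total CM / (EBIT − I) = $3,986,753.40 / $1,085,013.40 = 3.6744.
%ΔEPS = DCL × %ΔSales = 3.6744 × -20.5% = -75.3%.

-75.3%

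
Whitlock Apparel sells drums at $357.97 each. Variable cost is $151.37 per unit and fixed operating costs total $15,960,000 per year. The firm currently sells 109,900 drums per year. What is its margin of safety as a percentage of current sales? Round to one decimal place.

29.7%

Contribution margin per unit = $357.97 − $151.37 = $206.60. Break-even units = $15,960,000 ÷ $206.60 = 77,250.73; break-even revenue = 77,250.73 × $357.97 = $27,653,442.40.
Actual sales revenue = 109,900 × $357.97 = $39,340,903.00.
Margin of safety = ($39,340,903.00 − $27,653,442.40) ÷ $39,340,903.00 = 29.7%.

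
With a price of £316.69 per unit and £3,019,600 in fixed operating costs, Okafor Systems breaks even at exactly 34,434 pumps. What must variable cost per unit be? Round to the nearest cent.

£229.00

Contribution per unit must be FC / Q = £3,019,600 / 34,434 = £87.6924.
Variable cost per unit = £316.69 − £87.6924 = £229.00.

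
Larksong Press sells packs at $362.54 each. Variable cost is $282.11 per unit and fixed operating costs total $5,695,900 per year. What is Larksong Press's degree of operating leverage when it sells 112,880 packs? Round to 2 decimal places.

Contribution at this volume is 112,880 × $80.43 = $9,078,938.40.
EBIT = $9,078,938.40 − $5,695,900 = $3,383,038.40.
So DOL = total CM / EBIT = $9,078,938.40 / $3,383,038.40 = 2.6837.

2.68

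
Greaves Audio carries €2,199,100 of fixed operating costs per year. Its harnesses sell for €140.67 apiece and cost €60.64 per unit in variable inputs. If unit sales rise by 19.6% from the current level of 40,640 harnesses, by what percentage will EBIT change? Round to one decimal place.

+60.5%

At 40,640 units, contribution = 40,640 × €80.03 = €3,252,419.20.
Operating income = contribution − fixed costs = €3,252,419.20 − €2,199,100 = €1,053,319.20.
DOL = contribution ÷ EBIT = €3,252,419.20 ÷ €1,053,319.20 = 3.0878.
Operating income changes by 3.0878 × +19.6% = +60.5%.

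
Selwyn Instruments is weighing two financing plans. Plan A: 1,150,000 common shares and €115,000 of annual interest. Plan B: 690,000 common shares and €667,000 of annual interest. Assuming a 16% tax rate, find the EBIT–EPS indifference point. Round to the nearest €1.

€1,495,000

Set EPS_A = EPS_B: (EBIT − €115,000)(1 − 0.16) ÷ 1,150,000 = (EBIT − €667,000)(1 − 0.16) ÷ 690,000.
Cancelling (1 − t) and cross-multiplying: 690,000·(EBIT − 115,000) = 1,150,000·(EBIT − 667,000).
Solving, EBIT = (667,000·1,150,000 − 115,000·690,000) / (1,150,000 − 690,000) = 687,700,000,000 / 460,000 = 1,495,000.00.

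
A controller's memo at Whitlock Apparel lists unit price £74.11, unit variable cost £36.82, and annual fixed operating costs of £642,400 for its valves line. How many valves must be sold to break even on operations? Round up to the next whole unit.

17,228 valves

Each unit contributes £74.11 − £36.82 = £37.29.
Break-even volume = fixed costs ÷ CM per unit = £642,400 ÷ £37.29 = 17,227.14, so 17,228 valves.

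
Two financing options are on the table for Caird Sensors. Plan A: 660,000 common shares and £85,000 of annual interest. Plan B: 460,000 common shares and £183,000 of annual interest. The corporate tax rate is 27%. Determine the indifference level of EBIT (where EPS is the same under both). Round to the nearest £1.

At indifference, (EBIT − 85,000)(1 − t)/660,000 = (EBIT − 183,000)(1 − t)/460,000.
Cancelling (1 − t) and cross-multiplying: 460,000·(EBIT − 85,000) = 660,000·(EBIT − 183,000).
Solving, EBIT = (183,000·660,000 − 85,000·460,000) / (660,000 − 460,000) = 81,680,000,000 / 200,000 = 408,400.00.

£408,400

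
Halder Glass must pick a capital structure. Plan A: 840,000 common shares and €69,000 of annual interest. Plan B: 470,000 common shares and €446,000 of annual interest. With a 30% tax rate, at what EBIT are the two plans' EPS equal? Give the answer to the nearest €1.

Set EPS_A = EPS_B: (EBIT − €69,000)(1 − 0.30) ÷ 840,000 = (EBIT − €446,000)(1 − 0.30) ÷ 470,000.
The (1 − t) factor cancels: (EBIT − 69,000) × 470,000 = (EBIT − 446,000) × 840,000.
EBIT × (840,000 − 470,000) = 446,000 × 840,000 − 69,000 × 470,000 = 342,210,000,000, so EBIT = 342,210,000,000 ÷ 370,000 = 924,891.89.

€924,892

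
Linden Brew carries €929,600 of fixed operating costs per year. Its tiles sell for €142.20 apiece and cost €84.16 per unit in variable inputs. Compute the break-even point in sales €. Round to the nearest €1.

Contribution margin per unit = €142.20 − €84.16 = €58.04, a CM ratio of €58.04 ÷ €142.20 = 0.4082.
Break-even revenue = fixed costs × price ÷ CM = €929,600 × €142.20 ÷ €58.04 = €2,277,552.

€2,277,552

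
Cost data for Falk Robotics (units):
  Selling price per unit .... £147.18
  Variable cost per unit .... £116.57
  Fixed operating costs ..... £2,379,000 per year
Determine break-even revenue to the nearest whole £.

£11,438,785

Contribution margin per unit = £147.18 − £116.57 = £30.61, a CM ratio of £30.61 ÷ £147.18 = 0.2080.
Break-even sales = FC ÷ CM ratio = £2,379,000 × £147.18 / £30.61 = £11,438,785.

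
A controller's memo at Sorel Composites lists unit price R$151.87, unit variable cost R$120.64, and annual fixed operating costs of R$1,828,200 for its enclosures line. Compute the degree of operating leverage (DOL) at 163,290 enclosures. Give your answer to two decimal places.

1.56

At 163,290 units, contribution = 163,290 × R$31.23 = R$5,099,546.70.
Subtracting fixed costs: EBIT = R$5,099,546.70 − R$1,828,200 = R$3,271,346.70.
Degree of operating leverage = R$5,099,546.70 / R$3,271,346.70 = 1.5589.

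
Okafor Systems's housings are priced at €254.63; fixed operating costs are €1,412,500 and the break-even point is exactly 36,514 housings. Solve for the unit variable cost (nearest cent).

€215.95

Contribution per unit must be FC / Q = €1,412,500 / 36,514 = €38.6838.
Hence VC = price − CM = €254.63 − €38.6838 = €215.95.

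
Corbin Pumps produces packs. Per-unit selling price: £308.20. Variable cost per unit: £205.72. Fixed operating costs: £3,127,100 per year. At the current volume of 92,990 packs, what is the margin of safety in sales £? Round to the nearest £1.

Contribution margin per unit = £308.20 − £205.72 = £102.48. Break-even units = £3,127,100 ÷ £102.48 = 30,514.25; break-even revenue = 30,514.25 × £308.20 = £9,404,490.83.
Actual sales revenue = 92,990 × £308.20 = £28,659,518.00.
Margin of safety = £28,659,518.00 − £9,404,490.83 = £19,255,027.

£19,255,027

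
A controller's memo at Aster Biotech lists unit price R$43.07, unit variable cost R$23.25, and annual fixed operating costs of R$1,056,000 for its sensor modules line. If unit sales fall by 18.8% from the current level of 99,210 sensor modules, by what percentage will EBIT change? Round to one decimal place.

At 99,210 units, contribution = 99,210 × R$19.82 = R$1,966,342.20.
Operating income = contribution − fixed costs = R$1,966,342.20 − R$1,056,000 = R$910,342.20.
So DOL = total CM / EBIT = R$1,966,342.20 / R$910,342.20 = 2.1600.
So EBIT moves 2.1600 × (-18.8%) = -40.6%.

-40.6%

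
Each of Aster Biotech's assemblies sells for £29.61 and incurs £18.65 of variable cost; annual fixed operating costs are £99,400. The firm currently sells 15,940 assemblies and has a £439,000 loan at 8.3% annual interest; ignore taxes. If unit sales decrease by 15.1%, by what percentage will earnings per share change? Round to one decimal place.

-67.9%

Total contribution margin = 15,940 × £10.96 = £174,702.40.
Operating income = contribution − fixed costs = £174,702.40 − £99,400 = £75,302.40.
Interest = £36,437.00, so EBIT − I = £38,865.40.
Degree of combined leverage = contribution ÷ (EBIT − I) = £174,702.40 ÷ £38,865.40 = 4.4951.
EPS therefore changes by 4.4951 × (-15.1%) = -67.9%.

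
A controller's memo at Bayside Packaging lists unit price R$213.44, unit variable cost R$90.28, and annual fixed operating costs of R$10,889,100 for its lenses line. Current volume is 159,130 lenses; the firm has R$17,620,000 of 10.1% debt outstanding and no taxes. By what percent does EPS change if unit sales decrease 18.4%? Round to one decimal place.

Contribution at this volume is 159,130 × R$123.16 = R$19,598,450.80.
Operating income = contribution − fixed costs = R$19,598,450.80 − R$10,889,100 = R$8,709,350.80.
After interest of R$1,779,620.00, pre-tax earnings = R$6,929,730.80.
DCL = total CM / (EBIT − I) = R$19,598,450.80 / R$6,929,730.80 = 2.8282.
%ΔEPS = DCL × %ΔSales = 2.8282 × -18.4% = -52.0%.

-52.0%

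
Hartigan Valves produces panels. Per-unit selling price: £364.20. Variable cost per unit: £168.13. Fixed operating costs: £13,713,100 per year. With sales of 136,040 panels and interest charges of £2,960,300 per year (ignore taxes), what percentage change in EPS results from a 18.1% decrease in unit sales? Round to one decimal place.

-48.3%

Total contribution margin = 136,040 × £196.07 = £26,673,362.80.
Operating income = contribution − fixed costs = £26,673,362.80 − £13,713,100 = £12,960,262.80.
Interest = £2,960,300.00, so EBIT − I = £9,999,962.80.
Degree of combined leverage = contribution ÷ (EBIT − I) = £26,673,362.80 ÷ £9,999,962.80 = 2.6673.
EPS therefore changes by 2.6673 × (-18.1%) = -48.3%.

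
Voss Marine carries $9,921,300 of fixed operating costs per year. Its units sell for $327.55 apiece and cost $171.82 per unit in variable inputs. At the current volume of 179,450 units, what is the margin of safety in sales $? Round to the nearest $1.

$37,911,180

Contribution margin per unit = $327.55 − $171.82 = $155.73. Break-even units = $9,921,300 ÷ $155.73 = 63,708.34; break-even revenue = 63,708.34 × $327.55 = $20,867,667.21.
Current sales = 179,450 × $327.55 = $58,778,847.50.
Margin of safety = $58,778,847.50 − $20,867,667.21 = $37,911,180.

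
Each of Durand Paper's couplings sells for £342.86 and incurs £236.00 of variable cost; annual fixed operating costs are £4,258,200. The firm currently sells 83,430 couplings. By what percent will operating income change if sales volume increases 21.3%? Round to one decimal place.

+40.8%

Contribution at this volume is 83,430 × £106.86 = £8,915,329.80.
EBIT = £8,915,329.80 − £4,258,200 = £4,657,129.80.
So DOL = total CM / EBIT = £8,915,329.80 / £4,657,129.80 = 1.9143.
%ΔEBIT = DOL × %ΔSales = 1.9143 × +21.3% = +40.8%.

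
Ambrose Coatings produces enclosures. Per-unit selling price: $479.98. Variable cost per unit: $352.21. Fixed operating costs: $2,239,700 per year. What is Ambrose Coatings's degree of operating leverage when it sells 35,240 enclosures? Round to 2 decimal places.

1.99

At 35,240 units, contribution = 35,240 × $127.77 = $4,502,614.80.
EBIT = $4,502,614.80 − $2,239,700 = $2,262,914.80.
DOL = contribution ÷ EBIT = $4,502,614.80 ÷ $2,262,914.80 = 1.9897.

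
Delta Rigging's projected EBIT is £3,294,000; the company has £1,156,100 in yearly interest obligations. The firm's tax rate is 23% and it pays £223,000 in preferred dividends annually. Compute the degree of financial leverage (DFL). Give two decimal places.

1.78

Annual interest charges come to £1,156,100.00.
Preferred dividends grossed up pre-tax: £223,000 / (1 − 0.23) = £289,610.39.
DFL = EBIT ÷ [EBIT − I − D_p/(1−t)] = £3,294,000 ÷ [£3,294,000 − £1,156,100.00 − £289,610.39] = £3,294,000 ÷ £1,848,289.61 = 1.7822.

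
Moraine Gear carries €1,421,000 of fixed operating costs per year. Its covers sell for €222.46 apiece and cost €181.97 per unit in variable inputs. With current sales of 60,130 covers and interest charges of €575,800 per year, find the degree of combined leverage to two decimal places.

At 60,130 units, contribution = 60,130 × €40.49 = €2,434,663.70.
Subtracting fixed costs: EBIT = €2,434,663.70 − €1,421,000 = €1,013,663.70. Interest = €575,800.00.
DOL = €2,434,663.70 ÷ €1,013,663.70 = 2.4018; DFL = €1,013,663.70 ÷ €437,863.70 = 2.3150.
Combined leverage = 2.4018 × 2.3150 = 5.5602.

5.56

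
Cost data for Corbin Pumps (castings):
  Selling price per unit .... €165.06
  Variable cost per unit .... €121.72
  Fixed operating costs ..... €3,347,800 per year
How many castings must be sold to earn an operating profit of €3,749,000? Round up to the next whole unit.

Contribution margin per unit = €165.06 − €121.72 = €43.34.
Required volume = (fixed costs + target profit) ÷ CM = (€3,347,800 + €3,749,000) ÷ €43.34 = 163,747.12, so 163,748 castings.

163,748 castings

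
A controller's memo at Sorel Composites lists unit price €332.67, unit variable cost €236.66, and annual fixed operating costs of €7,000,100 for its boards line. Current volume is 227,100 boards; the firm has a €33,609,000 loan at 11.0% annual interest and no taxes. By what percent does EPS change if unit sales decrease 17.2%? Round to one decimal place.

-33.8%

Contribution at this volume is 227,100 × €96.01 = €21,803,871.00.
Subtracting fixed costs: EBIT = €21,803,871.00 − €7,000,100 = €14,803,771.00.
After interest of €3,696,990.00, pre-tax earnings = €11,106,781.00.
Degree of combined leverage = contribution ÷ (EBIT − I) = €21,803,871.00 ÷ €11,106,781.00 = 1.9631.
%ΔEPS = DCL × %ΔSales = 1.9631 × -17.2% = -33.8%.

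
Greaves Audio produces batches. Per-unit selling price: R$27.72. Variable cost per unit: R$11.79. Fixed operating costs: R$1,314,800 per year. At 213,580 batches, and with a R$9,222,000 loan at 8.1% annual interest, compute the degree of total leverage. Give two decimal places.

2.54

At 213,580 units, contribution = 213,580 × R$15.93 = R$3,402,329.40.
Operating income = contribution − fixed costs = R$3,402,329.40 − R$1,314,800 = R$2,087,529.40. Interest = R$746,982.00, so EBIT − I = R$1,340,547.40.
Degree of total leverage = total CM / (EBIT − interest) = R$3,402,329.40 / R$1,340,547.40 = 2.5380.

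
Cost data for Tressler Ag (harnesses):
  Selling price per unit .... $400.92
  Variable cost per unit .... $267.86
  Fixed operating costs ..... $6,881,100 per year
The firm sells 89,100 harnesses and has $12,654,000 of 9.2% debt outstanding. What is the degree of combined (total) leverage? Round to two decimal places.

3.11

Contribution at this volume is 89,100 × $133.06 = $11,855,646.00.
Subtracting fixed costs: EBIT = $11,855,646.00 − $6,881,100 = $4,974,546.00. Interest = $1,164,168.00, so EBIT − I = $3,810,378.00.
Degree of total leverage = total CM / (EBIT − interest) = $11,855,646.00 / $3,810,378.00 = 3.1114.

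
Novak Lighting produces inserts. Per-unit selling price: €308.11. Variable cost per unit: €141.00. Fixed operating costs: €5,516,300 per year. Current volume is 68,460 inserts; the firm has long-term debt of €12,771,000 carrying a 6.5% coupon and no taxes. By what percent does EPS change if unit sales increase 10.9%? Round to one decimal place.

+24.5%

Contribution at this volume is 68,460 × €167.11 = €11,440,350.60.
Subtracting fixed costs: EBIT = €11,440,350.60 − €5,516,300 = €5,924,050.60.
Interest = €830,115.00, so EBIT − I = €5,093,935.60.
DCL = total CM / (EBIT − I) = €11,440,350.60 / €5,093,935.60 = 2.2459.
%ΔEPS = DCL × %ΔSales = 2.2459 × +10.9% = +24.5%.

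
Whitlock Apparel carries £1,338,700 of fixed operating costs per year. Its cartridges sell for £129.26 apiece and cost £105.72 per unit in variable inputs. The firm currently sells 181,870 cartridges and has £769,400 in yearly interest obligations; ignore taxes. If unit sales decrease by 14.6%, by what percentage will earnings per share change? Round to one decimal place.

-28.8%

At 181,870 units, contribution = 181,870 × £23.54 = £4,281,219.80.
Subtracting fixed costs: EBIT = £4,281,219.80 − £1,338,700 = £2,942,519.80.
Interest = £769,400.00, so EBIT − I = £2,173,119.80.
Degree of combined leverage = contribution ÷ (EBIT − I) = £4,281,219.80 ÷ £2,173,119.80 = 1.9701.
EPS therefore changes by 1.9701 × (-14.6%) = -28.8%.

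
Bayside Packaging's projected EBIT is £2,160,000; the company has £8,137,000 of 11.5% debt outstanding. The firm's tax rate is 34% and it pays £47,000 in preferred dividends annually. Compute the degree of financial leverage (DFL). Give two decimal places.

Interest = £935,755.00.
Preferred dividends grossed up pre-tax: £47,000 / (1 − 0.34) = £71,212.12.
DFL = EBIT ÷ [EBIT − I − D_p/(1−t)] = £2,160,000 ÷ [£2,160,000 − £935,755.00 − £71,212.12] = £2,160,000 ÷ £1,153,032.88 = 1.8733.

1.87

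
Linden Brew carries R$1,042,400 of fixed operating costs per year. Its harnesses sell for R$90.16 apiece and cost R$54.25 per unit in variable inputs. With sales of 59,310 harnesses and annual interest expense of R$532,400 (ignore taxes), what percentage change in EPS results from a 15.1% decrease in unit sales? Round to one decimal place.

Contribution at this volume is 59,310 × R$35.91 = R$2,129,822.10.
EBIT = R$2,129,822.10 − R$1,042,400 = R$1,087,422.10.
After interest of R$532,400.00, pre-tax earnings = R$555,022.10.
Degree of combined leverage = contribution ÷ (EBIT − I) = R$2,129,822.10 ÷ R$555,022.10 = 3.8374.
%ΔEPS = DCL × %ΔSales = 3.8374 × -15.1% = -57.9%.

-57.9%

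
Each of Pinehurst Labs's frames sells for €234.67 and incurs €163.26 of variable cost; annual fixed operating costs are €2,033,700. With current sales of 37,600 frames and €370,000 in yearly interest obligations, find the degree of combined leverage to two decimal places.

9.54

Contribution at this volume is 37,600 × €71.41 = €2,685,016.00.
EBIT = €2,685,016.00 − €2,033,700 = €651,316.00. Interest = €370,000.00, so EBIT − I = €281,316.00.
DCL = contribution ÷ (EBIT − I) = €2,685,016.00 ÷ €281,316.00 = 9.5445.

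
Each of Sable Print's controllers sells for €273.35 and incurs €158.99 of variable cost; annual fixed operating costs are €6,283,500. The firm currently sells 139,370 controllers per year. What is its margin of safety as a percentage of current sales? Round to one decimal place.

Unit CM = price − variable cost = €273.35 − €158.99 = €114.36. Break-even units = €6,283,500 ÷ €114.36 = 54,944.91; break-even revenue = 54,944.91 × €273.35 = €15,019,191.37.
Actual sales revenue = 139,370 × €273.35 = €38,096,789.50.
Margin of safety = (€38,096,789.50 − €15,019,191.37) ÷ €38,096,789.50 = 60.6%.

60.6%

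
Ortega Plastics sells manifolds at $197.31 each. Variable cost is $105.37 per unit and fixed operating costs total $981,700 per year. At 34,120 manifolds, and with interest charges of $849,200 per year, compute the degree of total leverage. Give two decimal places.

At 34,120 units, contribution = 34,120 × $91.94 = $3,136,992.80.
EBIT = $3,136,992.80 − $981,700 = $2,155,292.80. Interest = $849,200.00, so EBIT − I = $1,306,092.80.
DCL = contribution ÷ (EBIT − I) = $3,136,992.80 ÷ $1,306,092.80 = 2.4018.

2.40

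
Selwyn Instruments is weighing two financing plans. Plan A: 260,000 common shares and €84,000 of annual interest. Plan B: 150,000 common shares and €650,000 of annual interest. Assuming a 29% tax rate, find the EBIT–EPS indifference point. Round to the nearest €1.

€1,421,818

Set EPS_A = EPS_B: (EBIT − €84,000)(1 − 0.29) ÷ 260,000 = (EBIT − €650,000)(1 − 0.29) ÷ 150,000.
The (1 − t) factor cancels: (EBIT − 84,000) × 150,000 = (EBIT − 650,000) × 260,000.
Solving, EBIT = (650,000·260,000 − 84,000·150,000) / (260,000 − 150,000) = 156,400,000,000 / 110,000 = 1,421,818.18.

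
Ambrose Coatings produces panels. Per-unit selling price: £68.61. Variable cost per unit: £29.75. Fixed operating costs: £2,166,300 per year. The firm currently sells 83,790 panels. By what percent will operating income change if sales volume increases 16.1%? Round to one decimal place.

At 83,790 units, contribution = 83,790 × £38.86 = £3,256,079.40.
Subtracting fixed costs: EBIT = £3,256,079.40 − £2,166,300 = £1,089,779.40.
Degree of operating leverage = £3,256,079.40 / £1,089,779.40 = 2.9878.
%ΔEBIT = DOL × %ΔSales = 2.9878 × +16.1% = +48.1%.

+48.1%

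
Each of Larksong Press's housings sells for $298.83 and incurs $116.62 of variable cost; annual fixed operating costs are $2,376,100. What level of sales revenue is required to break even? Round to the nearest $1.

Contribution margin per unit = $298.83 − $116.62 = $182.21, a CM ratio of $182.21 ÷ $298.83 = 0.6097.
Break-even sales = FC ÷ CM ratio = $2,376,100 × $298.83 / $182.21 = $3,896,877.

$3,896,877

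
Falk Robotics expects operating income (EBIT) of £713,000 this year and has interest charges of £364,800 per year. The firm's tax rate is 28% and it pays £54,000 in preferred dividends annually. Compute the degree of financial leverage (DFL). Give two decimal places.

2.61

Interest = £364,800.00.
Preferred dividends grossed up pre-tax: £54,000 / (1 − 0.28) = £75,000.00.
DFL = EBIT ÷ [EBIT − I − D_p/(1−t)] = £713,000 ÷ [£713,000 − £364,800.00 − £75,000.00] = £713,000 ÷ £273,200.00 = 2.6098.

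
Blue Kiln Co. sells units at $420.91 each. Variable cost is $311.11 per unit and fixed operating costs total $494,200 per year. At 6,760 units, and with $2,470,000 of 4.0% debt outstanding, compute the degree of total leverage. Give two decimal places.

4.97

Total contribution margin = 6,760 × $109.80 = $742,248.00.
Operating income = contribution − fixed costs = $742,248.00 − $494,200 = $248,048.00. Interest = $98,800.00.
DOL = $742,248.00 ÷ $248,048.00 = 2.9924; DFL = $248,048.00 ÷ $149,248.00 = 1.6620.
DCL = DOL × DFL = 2.9924 × 1.6620 = 4.9734.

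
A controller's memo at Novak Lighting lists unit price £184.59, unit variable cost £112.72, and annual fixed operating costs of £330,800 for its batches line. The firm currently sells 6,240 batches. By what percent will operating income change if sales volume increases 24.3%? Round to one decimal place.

+92.6%

Total contribution margin = 6,240 × £71.87 = £448,468.80.
EBIT = £448,468.80 − £330,800 = £117,668.80.
Degree of operating leverage = £448,468.80 / £117,668.80 = 3.8113.
Operating income changes by 3.8113 × +24.3% = +92.6%.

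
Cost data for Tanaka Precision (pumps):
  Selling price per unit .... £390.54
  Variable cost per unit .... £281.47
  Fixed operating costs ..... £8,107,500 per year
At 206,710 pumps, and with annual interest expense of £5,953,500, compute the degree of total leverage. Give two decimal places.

2.66

Contribution at this volume is 206,710 × £109.07 = £22,545,859.70.
EBIT = £22,545,859.70 − £8,107,500 = £14,438,359.70. Interest = £5,953,500.00, so EBIT − I = £8,484,859.70.
DCL = contribution ÷ (EBIT − I) = £22,545,859.70 ÷ £8,484,859.70 = 2.6572.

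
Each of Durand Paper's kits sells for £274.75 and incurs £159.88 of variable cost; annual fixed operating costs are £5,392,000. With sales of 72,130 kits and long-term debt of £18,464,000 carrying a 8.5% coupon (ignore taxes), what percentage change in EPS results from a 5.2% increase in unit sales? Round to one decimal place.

+32.5%

At 72,130 units, contribution = 72,130 × £114.87 = £8,285,573.10.
Operating income = contribution − fixed costs = £8,285,573.10 − £5,392,000 = £2,893,573.10.
Interest = £1,569,440.00, so EBIT − I = £1,324,133.10.
DCL = total CM / (EBIT − I) = £8,285,573.10 / £1,324,133.10 = 6.2574.
EPS therefore changes by 6.2574 × (+5.2%) = +32.5%.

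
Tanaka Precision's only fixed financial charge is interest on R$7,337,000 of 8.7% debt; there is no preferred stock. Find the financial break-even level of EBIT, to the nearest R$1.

Annual interest = 8.7% × R$7,337,000 = R$638,319.00.
Without preferred stock the financial break-even is simply EBIT = interest = R$638,319.00.

R$638,319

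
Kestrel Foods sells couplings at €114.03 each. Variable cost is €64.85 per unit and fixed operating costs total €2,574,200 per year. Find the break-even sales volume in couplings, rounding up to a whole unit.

52,343 couplings

Each unit contributes €114.03 − €64.85 = €49.18.
Break-even Q = €2,574,200 / €49.18 = 52,342.42 → 52,343 couplings.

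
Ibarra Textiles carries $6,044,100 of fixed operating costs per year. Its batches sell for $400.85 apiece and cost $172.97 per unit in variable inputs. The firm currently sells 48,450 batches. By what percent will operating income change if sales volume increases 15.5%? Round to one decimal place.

At 48,450 units, contribution = 48,450 × $227.88 = $11,040,786.00.
EBIT = $11,040,786.00 − $6,044,100 = $4,996,686.00.
So DOL = total CM / EBIT = $11,040,786.00 / $4,996,686.00 = 2.2096.
So EBIT moves 2.2096 × (+15.5%) = +34.2%.

+34.2%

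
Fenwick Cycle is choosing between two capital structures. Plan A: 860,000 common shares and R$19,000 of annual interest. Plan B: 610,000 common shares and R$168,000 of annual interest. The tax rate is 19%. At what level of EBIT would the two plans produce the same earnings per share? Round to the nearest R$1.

R$531,560

At indifference, (EBIT − 19,000)(1 − t)/860,000 = (EBIT − 168,000)(1 − t)/610,000.
Cancelling (1 − t) and cross-multiplying: 610,000·(EBIT − 19,000) = 860,000·(EBIT − 168,000).
Solving, EBIT = (168,000·860,000 − 19,000·610,000) / (860,000 − 610,000) = 132,890,000,000 / 250,000 = 531,560.00.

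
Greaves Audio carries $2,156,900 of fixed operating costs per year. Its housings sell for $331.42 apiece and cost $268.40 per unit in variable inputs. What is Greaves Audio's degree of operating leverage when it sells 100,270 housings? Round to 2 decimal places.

1.52

At 100,270 units, contribution = 100,270 × $63.02 = $6,319,015.40.
Operating income = contribution − fixed costs = $6,319,015.40 − $2,156,900 = $4,162,115.40.
Degree of operating leverage = $6,319,015.40 / $4,162,115.40 = 1.5182.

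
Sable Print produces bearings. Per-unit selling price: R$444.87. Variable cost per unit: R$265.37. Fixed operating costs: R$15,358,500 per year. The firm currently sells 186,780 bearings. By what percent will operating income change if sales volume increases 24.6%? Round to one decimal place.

Total contribution margin = 186,780 × R$179.50 = R$33,527,010.00.
Subtracting fixed costs: EBIT = R$33,527,010.00 − R$15,358,500 = R$18,168,510.00.
Degree of operating leverage = R$33,527,010.00 / R$18,168,510.00 = 1.8453.
So EBIT moves 1.8453 × (+24.6%) = +45.4%.

+45.4%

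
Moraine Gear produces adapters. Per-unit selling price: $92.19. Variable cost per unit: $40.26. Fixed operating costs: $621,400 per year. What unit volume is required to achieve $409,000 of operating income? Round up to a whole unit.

Unit CM = price − variable cost = $92.19 − $40.26 = $51.93.
Need Q such that Q × $51.93 − $621,400 = $409,000, i.e. Q = $1,030,400 / $51.93 = 19,842.10 → 19,843.

19,843 adapters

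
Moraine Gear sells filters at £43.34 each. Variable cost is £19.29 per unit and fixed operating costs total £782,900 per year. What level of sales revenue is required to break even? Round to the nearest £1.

£1,410,848

CM per unit = £43.34 − £19.29 = £24.05; CM ratio = £24.05 / £43.34 = 0.5549.
Break-even revenue = fixed costs × price ÷ CM = £782,900 × £43.34 ÷ £24.05 = £1,410,848.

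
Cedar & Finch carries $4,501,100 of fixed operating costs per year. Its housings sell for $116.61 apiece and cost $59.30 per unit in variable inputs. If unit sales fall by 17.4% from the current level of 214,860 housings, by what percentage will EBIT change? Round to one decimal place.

Contribution at this volume is 214,860 × $57.31 = $12,313,626.60.
EBIT = $12,313,626.60 − $4,501,100 = $7,812,526.60.
DOL = contribution ÷ EBIT = $12,313,626.60 ÷ $7,812,526.60 = 1.5761.
Operating income changes by 1.5761 × -17.4% = -27.4%.

-27.4%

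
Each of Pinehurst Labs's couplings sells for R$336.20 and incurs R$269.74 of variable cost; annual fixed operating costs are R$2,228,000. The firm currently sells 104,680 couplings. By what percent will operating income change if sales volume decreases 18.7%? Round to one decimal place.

Total contribution margin = 104,680 × R$66.46 = R$6,957,032.80.
Operating income = contribution − fixed costs = R$6,957,032.80 − R$2,228,000 = R$4,729,032.80.
Degree of operating leverage = R$6,957,032.80 / R$4,729,032.80 = 1.4711.
So EBIT moves 1.4711 × (-18.7%) = -27.5%.

-27.5%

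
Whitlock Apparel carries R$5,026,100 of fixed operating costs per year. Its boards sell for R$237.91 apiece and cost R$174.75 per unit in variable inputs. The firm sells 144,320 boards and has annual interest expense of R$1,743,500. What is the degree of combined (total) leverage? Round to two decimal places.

Contribution at this volume is 144,320 × R$63.16 = R$9,115,251.20.
Subtracting fixed costs: EBIT = R$9,115,251.20 − R$5,026,100 = R$4,089,151.20. Interest = R$1,743,500.00, so EBIT − I = R$2,345,651.20.
Degree of total leverage = total CM / (EBIT − interest) = R$9,115,251.20 / R$2,345,651.20 = 3.8860.

3.89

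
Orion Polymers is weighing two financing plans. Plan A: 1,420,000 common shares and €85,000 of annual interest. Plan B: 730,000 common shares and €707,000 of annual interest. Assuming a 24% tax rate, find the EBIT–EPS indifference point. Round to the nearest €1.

At indifference, (EBIT − 85,000)(1 − t)/1,420,000 = (EBIT − 707,000)(1 − t)/730,000.
Cancelling (1 − t) and cross-multiplying: 730,000·(EBIT − 85,000) = 1,420,000·(EBIT − 707,000).
EBIT × (1,420,000 − 730,000) = 707,000 × 1,420,000 − 85,000 × 730,000 = 941,890,000,000, so EBIT = 941,890,000,000 ÷ 690,000 = 1,365,057.97.

€1,365,058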